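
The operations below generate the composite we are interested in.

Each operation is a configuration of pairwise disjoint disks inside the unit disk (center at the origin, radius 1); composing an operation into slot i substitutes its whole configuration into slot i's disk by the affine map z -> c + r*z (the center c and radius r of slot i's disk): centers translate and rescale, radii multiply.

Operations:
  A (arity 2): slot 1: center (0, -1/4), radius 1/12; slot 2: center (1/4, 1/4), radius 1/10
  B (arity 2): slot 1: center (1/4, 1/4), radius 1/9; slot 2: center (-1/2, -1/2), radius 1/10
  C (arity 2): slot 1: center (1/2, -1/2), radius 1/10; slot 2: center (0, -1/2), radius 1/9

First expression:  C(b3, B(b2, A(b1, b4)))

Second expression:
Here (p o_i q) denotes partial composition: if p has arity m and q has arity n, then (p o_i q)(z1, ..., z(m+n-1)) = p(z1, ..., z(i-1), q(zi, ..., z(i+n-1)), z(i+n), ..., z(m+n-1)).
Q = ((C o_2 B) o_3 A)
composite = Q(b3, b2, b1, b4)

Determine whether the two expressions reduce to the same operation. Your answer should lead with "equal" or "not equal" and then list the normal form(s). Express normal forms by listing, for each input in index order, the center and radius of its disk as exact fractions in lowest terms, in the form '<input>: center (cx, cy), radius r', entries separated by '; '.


equal: each reduces to b1: center (-1/18, -67/120), radius 1/1080; b2: center (1/36, -17/36), radius 1/81; b3: center (1/2, -1/2), radius 1/10; b4: center (-19/360, -199/360), radius 1/900


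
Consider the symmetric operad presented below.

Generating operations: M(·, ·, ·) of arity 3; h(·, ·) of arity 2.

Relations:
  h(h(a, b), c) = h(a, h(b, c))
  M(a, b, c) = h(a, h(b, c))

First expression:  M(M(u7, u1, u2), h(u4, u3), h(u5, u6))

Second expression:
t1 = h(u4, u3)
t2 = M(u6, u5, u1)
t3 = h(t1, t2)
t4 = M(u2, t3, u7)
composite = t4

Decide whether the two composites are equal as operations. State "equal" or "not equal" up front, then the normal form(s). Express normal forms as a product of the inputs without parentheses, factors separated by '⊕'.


Normal form of the first expression: u7 ⊕ u1 ⊕ u2 ⊕ u4 ⊕ u3 ⊕ u5 ⊕ u6
Normal form of the second expression: u2 ⊕ u4 ⊕ u3 ⊕ u6 ⊕ u5 ⊕ u1 ⊕ u7
The forms do not match — not equal.

not equal; the first gives u7 ⊕ u1 ⊕ u2 ⊕ u4 ⊕ u3 ⊕ u5 ⊕ u6 and the second u2 ⊕ u4 ⊕ u3 ⊕ u6 ⊕ u5 ⊕ u1 ⊕ u7


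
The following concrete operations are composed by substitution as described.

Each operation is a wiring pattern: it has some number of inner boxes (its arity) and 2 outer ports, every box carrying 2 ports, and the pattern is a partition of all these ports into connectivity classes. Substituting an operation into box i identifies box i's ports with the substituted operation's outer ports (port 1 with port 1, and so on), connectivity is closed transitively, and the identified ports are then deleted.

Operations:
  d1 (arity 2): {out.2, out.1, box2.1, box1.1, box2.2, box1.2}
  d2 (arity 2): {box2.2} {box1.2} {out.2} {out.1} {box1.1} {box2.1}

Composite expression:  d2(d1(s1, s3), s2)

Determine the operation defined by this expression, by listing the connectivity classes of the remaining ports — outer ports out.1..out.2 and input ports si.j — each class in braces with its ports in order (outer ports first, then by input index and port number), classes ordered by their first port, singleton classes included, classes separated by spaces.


Two ports join when wires chain via d2-identified ports.
stage d1: inputs (s1, s3), connectivity {out.1, out.2, s1.1, s1.2, s3.1, s3.2}, out.j its boundary
stage d2: inputs (s1, s3, s2), connectivity {out.1} {out.2} {s1.1, s1.2, s3.1, s3.2} {s2.1} {s2.2}, out.j its boundary

{out.1} {out.2} {s1.1, s1.2, s3.1, s3.2} {s2.1} {s2.2}


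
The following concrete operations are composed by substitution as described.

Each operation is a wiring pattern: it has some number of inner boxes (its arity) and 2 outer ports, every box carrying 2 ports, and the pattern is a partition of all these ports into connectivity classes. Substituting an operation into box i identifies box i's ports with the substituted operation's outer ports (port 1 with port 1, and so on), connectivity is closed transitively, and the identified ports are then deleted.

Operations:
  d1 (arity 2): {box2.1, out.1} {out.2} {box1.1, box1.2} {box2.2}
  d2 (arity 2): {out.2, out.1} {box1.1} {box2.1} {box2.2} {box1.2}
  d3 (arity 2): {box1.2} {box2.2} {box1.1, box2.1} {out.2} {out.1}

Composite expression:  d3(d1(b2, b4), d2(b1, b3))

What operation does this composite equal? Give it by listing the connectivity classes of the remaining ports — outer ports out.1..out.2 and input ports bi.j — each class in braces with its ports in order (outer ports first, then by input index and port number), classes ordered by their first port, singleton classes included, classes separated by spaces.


{out.1} {out.2} {b1.1} {b1.2} {b2.1, b2.2} {b3.1} {b3.2} {b4.1} {b4.2}

Connectivity passes through glued d3-boundaries; trace each wire chain.
stage d1: inputs (b2, b4), connectivity {out.1, b4.1} {out.2} {b2.1, b2.2} {b4.2}, out.j its boundary
stage d2: inputs (b1, b3), connectivity {out.1, out.2} {b1.1} {b1.2} {b3.1} {b3.2}, out.j its boundary
stage d3: inputs (b2, b4, b1, b3), connectivity {out.1} {out.2} {b1.1} {b1.2} {b2.1, b2.2} {b3.1} {b3.2} {b4.1} {b4.2}, out.j its boundary


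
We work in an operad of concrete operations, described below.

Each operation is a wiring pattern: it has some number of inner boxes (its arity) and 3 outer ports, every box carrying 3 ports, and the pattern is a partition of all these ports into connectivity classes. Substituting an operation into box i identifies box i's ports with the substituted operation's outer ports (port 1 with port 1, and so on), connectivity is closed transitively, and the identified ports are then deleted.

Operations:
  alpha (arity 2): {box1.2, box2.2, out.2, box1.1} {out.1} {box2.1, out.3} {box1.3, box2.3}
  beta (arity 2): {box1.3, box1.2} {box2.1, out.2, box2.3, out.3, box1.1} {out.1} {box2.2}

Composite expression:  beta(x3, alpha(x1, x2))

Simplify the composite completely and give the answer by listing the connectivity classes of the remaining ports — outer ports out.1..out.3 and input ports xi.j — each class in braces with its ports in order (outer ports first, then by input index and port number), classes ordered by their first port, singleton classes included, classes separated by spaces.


{out.1} {out.2, out.3, x2.1, x3.1} {x1.1, x1.2, x2.2} {x1.3, x2.3} {x3.2, x3.3}

Substituting into beta glues patterns; closure does the rest.
alpha over (x1, x2) gives {out.1} {out.2, x1.1, x1.2, x2.2} {out.3, x2.1} {x1.3, x2.3}, out.j being that stage's outer ports
beta over (x3, x1, x2) gives {out.1} {out.2, out.3, x2.1, x3.1} {x1.1, x1.2, x2.2} {x1.3, x2.3} {x3.2, x3.3}, out.j being that stage's outer ports


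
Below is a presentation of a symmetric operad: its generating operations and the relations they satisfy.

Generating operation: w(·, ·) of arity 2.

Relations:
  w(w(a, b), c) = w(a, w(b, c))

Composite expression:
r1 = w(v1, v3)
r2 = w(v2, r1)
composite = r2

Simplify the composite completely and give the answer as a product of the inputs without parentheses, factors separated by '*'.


v2 * v1 * v3

The w-tree's shape is irrelevant; the v-reading-order decides.
w(v1, v3) unparenthesizes to v1 * v3
w(v2, w(v1, v3)) unparenthesizes to v2 * v1 * v3


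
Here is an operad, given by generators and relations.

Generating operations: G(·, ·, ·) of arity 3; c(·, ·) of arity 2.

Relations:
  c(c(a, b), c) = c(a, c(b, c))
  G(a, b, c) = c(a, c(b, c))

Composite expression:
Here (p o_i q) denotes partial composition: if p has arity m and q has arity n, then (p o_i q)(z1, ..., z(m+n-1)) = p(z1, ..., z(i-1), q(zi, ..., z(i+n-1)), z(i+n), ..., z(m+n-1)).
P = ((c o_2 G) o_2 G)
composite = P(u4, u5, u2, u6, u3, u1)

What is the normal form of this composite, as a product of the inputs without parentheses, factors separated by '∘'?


u4 ∘ u5 ∘ u2 ∘ u6 ∘ u3 ∘ u1


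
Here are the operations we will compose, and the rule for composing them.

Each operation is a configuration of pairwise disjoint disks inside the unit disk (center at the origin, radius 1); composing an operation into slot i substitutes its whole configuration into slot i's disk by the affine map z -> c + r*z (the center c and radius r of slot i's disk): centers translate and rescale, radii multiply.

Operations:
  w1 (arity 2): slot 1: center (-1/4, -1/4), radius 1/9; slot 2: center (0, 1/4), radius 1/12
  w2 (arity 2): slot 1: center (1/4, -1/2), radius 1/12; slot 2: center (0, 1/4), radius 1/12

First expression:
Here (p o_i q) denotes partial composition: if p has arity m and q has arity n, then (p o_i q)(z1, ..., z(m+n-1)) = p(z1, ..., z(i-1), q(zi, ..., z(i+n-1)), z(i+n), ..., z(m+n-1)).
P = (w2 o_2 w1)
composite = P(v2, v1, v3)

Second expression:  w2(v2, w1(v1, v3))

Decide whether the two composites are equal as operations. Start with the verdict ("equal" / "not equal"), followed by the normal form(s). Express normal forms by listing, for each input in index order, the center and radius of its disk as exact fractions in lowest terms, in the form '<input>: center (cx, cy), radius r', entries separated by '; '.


equal; both compose to v1: center (-1/48, 11/48), radius 1/108; v2: center (1/4, -1/2), radius 1/12; v3: center (0, 13/48), radius 1/144

Normal form of the first expression: v1: center (-1/48, 11/48), radius 1/108; v2: center (1/4, -1/2), radius 1/12; v3: center (0, 13/48), radius 1/144
Normal form of the second expression: v1: center (-1/48, 11/48), radius 1/108; v2: center (1/4, -1/2), radius 1/12; v3: center (0, 13/48), radius 1/144
One common form — equal.


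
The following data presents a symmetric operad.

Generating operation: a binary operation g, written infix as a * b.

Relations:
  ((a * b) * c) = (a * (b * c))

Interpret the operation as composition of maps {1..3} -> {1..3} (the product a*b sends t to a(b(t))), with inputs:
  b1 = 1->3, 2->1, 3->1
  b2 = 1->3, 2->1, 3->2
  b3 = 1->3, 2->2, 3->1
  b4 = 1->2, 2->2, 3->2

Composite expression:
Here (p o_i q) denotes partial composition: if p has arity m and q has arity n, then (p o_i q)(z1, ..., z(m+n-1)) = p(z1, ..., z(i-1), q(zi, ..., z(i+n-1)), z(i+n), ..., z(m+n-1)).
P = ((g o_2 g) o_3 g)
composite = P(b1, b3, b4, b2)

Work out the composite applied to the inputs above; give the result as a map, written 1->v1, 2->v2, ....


1->1, 2->1, 3->1

(b4 * b2) = 1->2, 2->2, 3->2
(b3 * (b4 * b2)) = 1->2, 2->2, 3->2
(b1 * (b3 * (b4 * b2))) = 1->1, 2->1, 3->1


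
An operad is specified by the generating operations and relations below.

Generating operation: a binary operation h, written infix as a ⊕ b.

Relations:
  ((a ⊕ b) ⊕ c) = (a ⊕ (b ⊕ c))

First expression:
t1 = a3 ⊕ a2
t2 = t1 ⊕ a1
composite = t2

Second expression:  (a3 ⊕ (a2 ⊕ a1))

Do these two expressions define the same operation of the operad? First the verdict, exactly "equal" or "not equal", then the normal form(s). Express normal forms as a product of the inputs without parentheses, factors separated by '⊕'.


equal: each reduces to a3 ⊕ a2 ⊕ a1

The first composite normalizes to a3 ⊕ a2 ⊕ a1
The second composite normalizes to a3 ⊕ a2 ⊕ a1
One common form — equal.


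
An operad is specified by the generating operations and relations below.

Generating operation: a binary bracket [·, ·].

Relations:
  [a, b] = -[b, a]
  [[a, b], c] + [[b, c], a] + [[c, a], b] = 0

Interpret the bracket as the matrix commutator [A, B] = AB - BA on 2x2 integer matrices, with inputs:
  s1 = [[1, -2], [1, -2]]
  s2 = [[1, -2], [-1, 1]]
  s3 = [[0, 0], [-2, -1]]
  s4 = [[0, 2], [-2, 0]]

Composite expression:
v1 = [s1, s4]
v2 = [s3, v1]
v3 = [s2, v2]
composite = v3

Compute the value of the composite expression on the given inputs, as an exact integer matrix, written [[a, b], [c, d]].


[[34, 48], [-24, -34]]

[s1, s4] = [[2, 6], [6, -2]]
[s3, [s1, s4]] = [[12, 6], [-14, -12]]
[s2, [s3, [s1, s4]]] = [[34, 48], [-24, -34]]


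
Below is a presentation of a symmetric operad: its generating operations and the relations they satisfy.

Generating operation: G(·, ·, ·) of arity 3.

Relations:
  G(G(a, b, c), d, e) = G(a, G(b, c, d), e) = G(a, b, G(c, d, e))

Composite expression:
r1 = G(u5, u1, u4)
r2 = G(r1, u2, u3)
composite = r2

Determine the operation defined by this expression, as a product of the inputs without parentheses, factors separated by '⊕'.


u5 ⊕ u1 ⊕ u4 ⊕ u2 ⊕ u3

All parenthesizations of G agree; list the u-inputs left to right.
G(u5, u1, u4) reduces to u5 ⊕ u1 ⊕ u4
G(G(u5, u1, u4), u2, u3) reduces to u5 ⊕ u1 ⊕ u4 ⊕ u2 ⊕ u3


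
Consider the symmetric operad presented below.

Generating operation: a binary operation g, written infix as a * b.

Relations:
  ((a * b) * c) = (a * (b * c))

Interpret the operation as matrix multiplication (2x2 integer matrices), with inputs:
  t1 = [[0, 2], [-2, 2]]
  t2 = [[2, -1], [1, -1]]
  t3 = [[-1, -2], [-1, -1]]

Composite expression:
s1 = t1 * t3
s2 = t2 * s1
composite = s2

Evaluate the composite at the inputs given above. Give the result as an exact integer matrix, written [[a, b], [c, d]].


[[-4, -6], [-2, -4]]


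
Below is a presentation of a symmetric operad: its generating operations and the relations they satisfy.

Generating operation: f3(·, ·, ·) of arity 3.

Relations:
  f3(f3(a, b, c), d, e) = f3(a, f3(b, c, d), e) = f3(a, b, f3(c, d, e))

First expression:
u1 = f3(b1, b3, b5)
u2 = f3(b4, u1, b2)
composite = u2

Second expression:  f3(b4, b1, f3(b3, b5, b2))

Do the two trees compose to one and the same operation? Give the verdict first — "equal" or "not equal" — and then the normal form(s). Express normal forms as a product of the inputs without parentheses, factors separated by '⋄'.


In normal form, the first expression is b4 ⋄ b1 ⋄ b3 ⋄ b5 ⋄ b2
In normal form, the second expression is b4 ⋄ b1 ⋄ b3 ⋄ b5 ⋄ b2
Same normal form: equal.

equal: each reduces to b4 ⋄ b1 ⋄ b3 ⋄ b5 ⋄ b2


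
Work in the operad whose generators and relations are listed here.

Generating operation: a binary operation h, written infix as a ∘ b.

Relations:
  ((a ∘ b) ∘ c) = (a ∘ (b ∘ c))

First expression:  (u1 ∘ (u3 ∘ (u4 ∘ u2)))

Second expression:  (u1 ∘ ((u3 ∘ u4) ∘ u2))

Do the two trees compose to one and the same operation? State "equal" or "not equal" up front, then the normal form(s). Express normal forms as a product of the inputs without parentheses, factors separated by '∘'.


Normal form of the first expression: u1 ∘ u3 ∘ u4 ∘ u2
Normal form of the second expression: u1 ∘ u3 ∘ u4 ∘ u2
Same normal form: equal.

equal; both compose to u1 ∘ u3 ∘ u4 ∘ u2


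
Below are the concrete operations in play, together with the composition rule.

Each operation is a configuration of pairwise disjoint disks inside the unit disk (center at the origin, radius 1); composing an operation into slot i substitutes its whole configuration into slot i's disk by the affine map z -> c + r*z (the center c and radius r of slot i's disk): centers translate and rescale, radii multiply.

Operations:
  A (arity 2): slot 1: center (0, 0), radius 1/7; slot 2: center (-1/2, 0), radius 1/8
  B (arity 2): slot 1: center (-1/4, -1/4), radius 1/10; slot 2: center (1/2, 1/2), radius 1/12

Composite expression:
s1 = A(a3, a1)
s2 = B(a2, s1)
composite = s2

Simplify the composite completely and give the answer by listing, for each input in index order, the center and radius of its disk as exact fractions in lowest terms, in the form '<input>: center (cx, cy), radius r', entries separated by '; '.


Affine substitution under B: radii multiply and a-centers shift.
for a2, the 1-step affine chain lands on center (-1/4, -1/4), radius 1/10
for a3, the 2-step affine chain lands on center (1/2, 1/2), radius 1/84
for a1, the 2-step affine chain lands on center (11/24, 1/2), radius 1/96

a1: center (11/24, 1/2), radius 1/96; a2: center (-1/4, -1/4), radius 1/10; a3: center (1/2, 1/2), radius 1/84


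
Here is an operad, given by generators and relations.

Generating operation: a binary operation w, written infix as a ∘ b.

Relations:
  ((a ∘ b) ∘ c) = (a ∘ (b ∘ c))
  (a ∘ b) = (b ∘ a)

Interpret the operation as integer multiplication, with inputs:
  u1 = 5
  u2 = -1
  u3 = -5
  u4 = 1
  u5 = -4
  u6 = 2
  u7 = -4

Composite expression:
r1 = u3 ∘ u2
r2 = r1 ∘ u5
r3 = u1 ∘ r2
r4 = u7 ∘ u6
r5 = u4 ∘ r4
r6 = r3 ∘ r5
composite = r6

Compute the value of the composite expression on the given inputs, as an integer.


800

(u3 ∘ u2) = 5
((u3 ∘ u2) ∘ u5) = -20
(u1 ∘ ((u3 ∘ u2) ∘ u5)) = -100
(u7 ∘ u6) = -8
(u4 ∘ (u7 ∘ u6)) = -8
((u1 ∘ ((u3 ∘ u2) ∘ u5)) ∘ (u4 ∘ (u7 ∘ u6))) = 800


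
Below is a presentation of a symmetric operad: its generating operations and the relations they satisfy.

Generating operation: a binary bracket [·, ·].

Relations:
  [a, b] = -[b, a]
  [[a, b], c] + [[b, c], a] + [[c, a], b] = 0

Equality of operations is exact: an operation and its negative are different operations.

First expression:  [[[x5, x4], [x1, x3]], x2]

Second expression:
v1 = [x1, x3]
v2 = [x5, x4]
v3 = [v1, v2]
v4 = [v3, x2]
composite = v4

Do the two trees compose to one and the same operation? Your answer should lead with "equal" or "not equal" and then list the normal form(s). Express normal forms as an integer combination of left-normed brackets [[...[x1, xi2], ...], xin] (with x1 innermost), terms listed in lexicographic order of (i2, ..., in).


not equal; the first gives [[[[x1, x3], x4], x5], x2] - [[[[x1, x3], x5], x4], x2] and the second -[[[[x1, x3], x4], x5], x2] + [[[[x1, x3], x5], x4], x2]

The first composite normalizes to [[[[x1, x3], x4], x5], x2] - [[[[x1, x3], x5], x4], x2]
The second composite normalizes to -[[[[x1, x3], x4], x5], x2] + [[[[x1, x3], x5], x4], x2]
Different reductions; not equal.


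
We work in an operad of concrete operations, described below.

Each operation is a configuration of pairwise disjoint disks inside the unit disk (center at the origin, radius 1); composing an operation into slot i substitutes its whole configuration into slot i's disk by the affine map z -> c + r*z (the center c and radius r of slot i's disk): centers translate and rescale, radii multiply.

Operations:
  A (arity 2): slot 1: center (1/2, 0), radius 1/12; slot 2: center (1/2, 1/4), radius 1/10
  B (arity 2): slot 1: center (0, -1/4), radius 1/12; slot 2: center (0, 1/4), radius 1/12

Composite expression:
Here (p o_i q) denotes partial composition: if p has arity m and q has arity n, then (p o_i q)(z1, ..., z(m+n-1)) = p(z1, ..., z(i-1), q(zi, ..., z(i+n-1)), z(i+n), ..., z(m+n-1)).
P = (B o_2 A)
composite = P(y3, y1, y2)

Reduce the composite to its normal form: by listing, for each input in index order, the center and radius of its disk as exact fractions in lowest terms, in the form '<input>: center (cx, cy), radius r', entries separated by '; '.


y1: center (1/24, 1/4), radius 1/144; y2: center (1/24, 13/48), radius 1/120; y3: center (0, -1/4), radius 1/12


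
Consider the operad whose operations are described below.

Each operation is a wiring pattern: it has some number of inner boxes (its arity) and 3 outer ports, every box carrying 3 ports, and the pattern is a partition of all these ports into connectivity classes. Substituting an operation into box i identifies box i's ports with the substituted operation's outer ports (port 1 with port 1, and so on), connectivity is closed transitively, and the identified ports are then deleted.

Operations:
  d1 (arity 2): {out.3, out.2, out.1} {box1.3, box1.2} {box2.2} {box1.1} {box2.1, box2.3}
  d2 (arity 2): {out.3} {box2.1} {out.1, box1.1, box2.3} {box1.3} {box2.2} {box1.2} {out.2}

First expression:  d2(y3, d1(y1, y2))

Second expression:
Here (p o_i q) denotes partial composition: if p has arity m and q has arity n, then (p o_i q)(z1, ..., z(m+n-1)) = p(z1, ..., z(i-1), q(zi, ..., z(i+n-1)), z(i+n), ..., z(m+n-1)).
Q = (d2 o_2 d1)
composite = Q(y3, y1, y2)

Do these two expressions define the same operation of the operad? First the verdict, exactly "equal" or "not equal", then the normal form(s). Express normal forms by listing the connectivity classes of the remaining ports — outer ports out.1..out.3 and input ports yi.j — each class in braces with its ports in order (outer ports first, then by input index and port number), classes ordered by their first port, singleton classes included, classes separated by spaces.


equal; both compose to {out.1, y3.1} {out.2} {out.3} {y1.1} {y1.2, y1.3} {y2.1, y2.3} {y2.2} {y3.2} {y3.3}

Reducing the first expression gives {out.1, y3.1} {out.2} {out.3} {y1.1} {y1.2, y1.3} {y2.1, y2.3} {y2.2} {y3.2} {y3.3}
Reducing the second expression gives {out.1, y3.1} {out.2} {out.3} {y1.1} {y1.2, y1.3} {y2.1, y2.3} {y2.2} {y3.2} {y3.3}
Same normal form: equal.


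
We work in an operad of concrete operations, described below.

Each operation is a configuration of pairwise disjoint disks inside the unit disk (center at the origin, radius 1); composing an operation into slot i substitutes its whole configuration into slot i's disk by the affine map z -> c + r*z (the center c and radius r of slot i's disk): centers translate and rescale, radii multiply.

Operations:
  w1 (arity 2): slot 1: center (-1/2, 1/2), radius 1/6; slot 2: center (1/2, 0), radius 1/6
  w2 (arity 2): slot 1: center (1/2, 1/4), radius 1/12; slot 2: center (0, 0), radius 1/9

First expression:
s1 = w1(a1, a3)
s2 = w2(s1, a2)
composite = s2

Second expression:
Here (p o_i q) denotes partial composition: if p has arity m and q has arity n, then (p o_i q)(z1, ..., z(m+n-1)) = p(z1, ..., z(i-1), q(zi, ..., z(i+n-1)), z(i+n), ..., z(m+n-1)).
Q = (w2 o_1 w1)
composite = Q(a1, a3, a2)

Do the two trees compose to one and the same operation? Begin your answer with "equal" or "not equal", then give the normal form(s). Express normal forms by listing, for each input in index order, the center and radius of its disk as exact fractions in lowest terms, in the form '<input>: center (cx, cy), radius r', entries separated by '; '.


equal: each reduces to a1: center (11/24, 7/24), radius 1/72; a2: center (0, 0), radius 1/9; a3: center (13/24, 1/4), radius 1/72


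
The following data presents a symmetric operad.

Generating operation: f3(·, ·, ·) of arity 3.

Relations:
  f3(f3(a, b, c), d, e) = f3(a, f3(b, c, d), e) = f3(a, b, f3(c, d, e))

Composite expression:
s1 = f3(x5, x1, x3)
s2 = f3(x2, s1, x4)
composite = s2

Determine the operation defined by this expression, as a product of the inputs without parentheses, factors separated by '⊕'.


The f3-tree's shape is irrelevant; the x-reading-order decides.
f3(x5, x1, x3) flattens to x5 ⊕ x1 ⊕ x3
f3(x2, f3(x5, x1, x3), x4) flattens to x2 ⊕ x5 ⊕ x1 ⊕ x3 ⊕ x4

x2 ⊕ x5 ⊕ x1 ⊕ x3 ⊕ x4


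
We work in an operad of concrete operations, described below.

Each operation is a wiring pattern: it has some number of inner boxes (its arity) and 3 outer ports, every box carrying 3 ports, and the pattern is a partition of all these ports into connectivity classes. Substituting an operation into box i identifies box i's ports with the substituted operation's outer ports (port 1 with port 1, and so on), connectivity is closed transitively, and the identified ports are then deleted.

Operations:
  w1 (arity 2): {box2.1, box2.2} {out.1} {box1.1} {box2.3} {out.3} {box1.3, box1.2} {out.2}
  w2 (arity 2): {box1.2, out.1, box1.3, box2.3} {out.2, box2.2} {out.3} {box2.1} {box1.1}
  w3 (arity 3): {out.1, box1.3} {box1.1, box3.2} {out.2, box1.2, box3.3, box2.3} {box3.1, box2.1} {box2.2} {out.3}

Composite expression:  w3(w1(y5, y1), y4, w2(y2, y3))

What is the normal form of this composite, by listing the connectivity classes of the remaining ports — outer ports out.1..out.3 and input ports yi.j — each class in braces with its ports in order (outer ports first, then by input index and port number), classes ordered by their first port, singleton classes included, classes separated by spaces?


{out.1} {out.2, y4.3} {out.3} {y1.1, y1.2} {y1.3} {y2.1} {y2.2, y2.3, y3.3, y4.1} {y3.1} {y3.2} {y4.2} {y5.1} {y5.2, y5.3}


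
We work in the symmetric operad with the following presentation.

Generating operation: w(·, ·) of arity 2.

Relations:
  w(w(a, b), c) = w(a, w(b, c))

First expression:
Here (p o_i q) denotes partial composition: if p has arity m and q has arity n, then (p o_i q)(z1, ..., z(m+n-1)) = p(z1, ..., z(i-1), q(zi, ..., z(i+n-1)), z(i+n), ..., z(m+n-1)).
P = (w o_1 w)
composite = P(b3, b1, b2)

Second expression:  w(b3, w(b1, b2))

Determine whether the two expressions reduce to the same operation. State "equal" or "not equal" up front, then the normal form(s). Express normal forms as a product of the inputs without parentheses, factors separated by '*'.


equal; the common form is b3 * b1 * b2

The first expression reduces to b3 * b1 * b2
The second expression reduces to b3 * b1 * b2
Identical normal forms: equal.


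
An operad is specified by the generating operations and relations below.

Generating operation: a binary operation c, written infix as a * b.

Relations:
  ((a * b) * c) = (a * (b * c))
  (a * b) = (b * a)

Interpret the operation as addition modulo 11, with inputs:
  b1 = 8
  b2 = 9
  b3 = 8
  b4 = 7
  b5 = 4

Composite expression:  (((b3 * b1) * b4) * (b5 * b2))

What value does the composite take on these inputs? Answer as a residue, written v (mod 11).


3 (mod 11)

(b3 * b1) = 5
((b3 * b1) * b4) = 1
(b5 * b2) = 2
(((b3 * b1) * b4) * (b5 * b2)) = 3


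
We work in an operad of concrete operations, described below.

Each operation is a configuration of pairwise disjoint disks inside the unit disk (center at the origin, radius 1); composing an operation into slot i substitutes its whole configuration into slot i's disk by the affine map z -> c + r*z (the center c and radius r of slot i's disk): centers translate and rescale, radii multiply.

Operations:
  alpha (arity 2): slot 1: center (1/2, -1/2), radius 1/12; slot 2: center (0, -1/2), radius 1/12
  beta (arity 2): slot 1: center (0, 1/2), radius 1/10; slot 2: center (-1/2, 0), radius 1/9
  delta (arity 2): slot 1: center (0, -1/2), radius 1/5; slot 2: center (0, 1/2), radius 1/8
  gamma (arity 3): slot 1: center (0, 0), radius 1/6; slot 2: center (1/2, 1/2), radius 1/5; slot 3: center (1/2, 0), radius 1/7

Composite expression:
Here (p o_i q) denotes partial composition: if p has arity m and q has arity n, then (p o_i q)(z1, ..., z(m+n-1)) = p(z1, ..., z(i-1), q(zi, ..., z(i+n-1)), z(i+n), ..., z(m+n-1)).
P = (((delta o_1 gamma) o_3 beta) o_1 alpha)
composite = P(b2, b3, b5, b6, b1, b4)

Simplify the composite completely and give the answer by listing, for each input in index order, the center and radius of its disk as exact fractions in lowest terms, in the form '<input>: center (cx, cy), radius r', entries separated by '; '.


b1: center (3/35, -1/2), radius 1/315; b2: center (1/60, -31/60), radius 1/360; b3: center (0, -31/60), radius 1/360; b4: center (0, 1/2), radius 1/8; b5: center (1/10, -2/5), radius 1/25; b6: center (1/10, -17/35), radius 1/350


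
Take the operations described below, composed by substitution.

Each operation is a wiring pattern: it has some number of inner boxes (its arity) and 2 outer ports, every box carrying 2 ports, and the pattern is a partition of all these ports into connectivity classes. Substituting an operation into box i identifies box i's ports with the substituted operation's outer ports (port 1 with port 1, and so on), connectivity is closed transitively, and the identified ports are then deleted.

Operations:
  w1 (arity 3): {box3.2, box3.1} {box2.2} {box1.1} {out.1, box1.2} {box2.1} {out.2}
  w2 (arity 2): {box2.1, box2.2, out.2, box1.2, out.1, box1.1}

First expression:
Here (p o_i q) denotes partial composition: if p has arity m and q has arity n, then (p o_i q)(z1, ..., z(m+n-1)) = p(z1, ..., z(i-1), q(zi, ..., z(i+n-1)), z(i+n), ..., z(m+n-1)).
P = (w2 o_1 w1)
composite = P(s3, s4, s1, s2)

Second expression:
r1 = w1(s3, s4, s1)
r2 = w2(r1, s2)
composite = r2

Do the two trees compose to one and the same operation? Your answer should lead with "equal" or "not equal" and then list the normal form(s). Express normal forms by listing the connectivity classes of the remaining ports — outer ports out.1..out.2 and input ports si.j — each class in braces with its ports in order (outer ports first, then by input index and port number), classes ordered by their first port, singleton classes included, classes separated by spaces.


equal — both sides give {out.1, out.2, s2.1, s2.2, s3.2} {s1.1, s1.2} {s3.1} {s4.1} {s4.2}

The first expression reduces to {out.1, out.2, s2.1, s2.2, s3.2} {s1.1, s1.2} {s3.1} {s4.1} {s4.2}
The second expression reduces to {out.1, out.2, s2.1, s2.2, s3.2} {s1.1, s1.2} {s3.1} {s4.1} {s4.2}
Both agree, so they are equal.


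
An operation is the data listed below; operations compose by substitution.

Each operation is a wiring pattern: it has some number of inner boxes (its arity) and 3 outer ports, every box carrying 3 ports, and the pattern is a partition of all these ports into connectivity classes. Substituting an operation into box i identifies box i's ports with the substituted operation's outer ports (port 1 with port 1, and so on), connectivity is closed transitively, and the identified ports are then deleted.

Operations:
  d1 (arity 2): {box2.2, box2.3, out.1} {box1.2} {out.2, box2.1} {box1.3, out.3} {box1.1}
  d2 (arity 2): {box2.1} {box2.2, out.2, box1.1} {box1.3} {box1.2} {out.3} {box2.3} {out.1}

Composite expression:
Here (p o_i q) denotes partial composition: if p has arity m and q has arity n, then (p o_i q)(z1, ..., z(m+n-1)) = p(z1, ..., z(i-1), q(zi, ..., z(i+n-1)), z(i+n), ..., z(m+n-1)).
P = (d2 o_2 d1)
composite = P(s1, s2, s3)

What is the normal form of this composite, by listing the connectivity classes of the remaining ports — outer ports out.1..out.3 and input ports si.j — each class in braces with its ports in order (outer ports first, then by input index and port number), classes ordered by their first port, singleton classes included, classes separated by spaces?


Treat the ports identified at d2 as solder joints: merge, then drop.
the subtree at d1 composes to {out.1, s3.2, s3.3} {out.2, s3.1} {out.3, s2.3} {s2.1} {s2.2} on (s2, s3); out.j = own outer ports
the subtree at d2 composes to {out.1} {out.2, s1.1, s3.1} {out.3} {s1.2} {s1.3} {s2.1} {s2.2} {s2.3} {s3.2, s3.3} on (s1, s2, s3); out.j = own outer ports

{out.1} {out.2, s1.1, s3.1} {out.3} {s1.2} {s1.3} {s2.1} {s2.2} {s2.3} {s3.2, s3.3}


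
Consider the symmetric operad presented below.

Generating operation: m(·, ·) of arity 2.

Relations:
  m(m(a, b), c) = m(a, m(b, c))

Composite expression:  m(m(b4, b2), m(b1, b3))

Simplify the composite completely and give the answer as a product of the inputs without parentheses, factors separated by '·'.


b4 · b2 · b1 · b3

Under associativity of m, the answer is the b's in reading order.
m(b4, b2) collapses to b4 · b2
m(b1, b3) collapses to b1 · b3
m(m(b4, b2), m(b1, b3)) collapses to b4 · b2 · b1 · b3


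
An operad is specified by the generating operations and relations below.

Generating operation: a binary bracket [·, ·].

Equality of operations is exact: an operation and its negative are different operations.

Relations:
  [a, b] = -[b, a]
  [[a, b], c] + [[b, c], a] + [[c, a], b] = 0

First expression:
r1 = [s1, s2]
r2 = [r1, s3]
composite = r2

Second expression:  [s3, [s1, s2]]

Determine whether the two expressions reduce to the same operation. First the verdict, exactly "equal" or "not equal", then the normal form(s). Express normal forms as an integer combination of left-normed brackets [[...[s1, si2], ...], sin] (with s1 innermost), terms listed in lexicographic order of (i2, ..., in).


not equal; first: [[s1, s2], s3]; second: -[[s1, s2], s3]

In normal form, the first expression is [[s1, s2], s3]
In normal form, the second expression is -[[s1, s2], s3]
The forms do not match — not equal.


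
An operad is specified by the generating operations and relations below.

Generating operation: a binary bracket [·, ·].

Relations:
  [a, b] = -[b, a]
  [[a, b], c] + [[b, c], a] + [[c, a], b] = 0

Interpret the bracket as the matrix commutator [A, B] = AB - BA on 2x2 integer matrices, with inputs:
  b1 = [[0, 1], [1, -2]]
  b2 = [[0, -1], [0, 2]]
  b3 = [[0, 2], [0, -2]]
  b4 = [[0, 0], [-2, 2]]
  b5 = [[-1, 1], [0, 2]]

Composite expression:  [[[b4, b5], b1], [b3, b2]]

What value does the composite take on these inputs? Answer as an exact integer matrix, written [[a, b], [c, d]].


[[-16, -32], [0, 16]]

[b4, b5] = [[2, -2], [6, -2]]
[[b4, b5], b1] = [[-8, 8], [8, 8]]
[b3, b2] = [[0, 2], [0, 0]]
[[[b4, b5], b1], [b3, b2]] = [[-16, -32], [0, 16]]


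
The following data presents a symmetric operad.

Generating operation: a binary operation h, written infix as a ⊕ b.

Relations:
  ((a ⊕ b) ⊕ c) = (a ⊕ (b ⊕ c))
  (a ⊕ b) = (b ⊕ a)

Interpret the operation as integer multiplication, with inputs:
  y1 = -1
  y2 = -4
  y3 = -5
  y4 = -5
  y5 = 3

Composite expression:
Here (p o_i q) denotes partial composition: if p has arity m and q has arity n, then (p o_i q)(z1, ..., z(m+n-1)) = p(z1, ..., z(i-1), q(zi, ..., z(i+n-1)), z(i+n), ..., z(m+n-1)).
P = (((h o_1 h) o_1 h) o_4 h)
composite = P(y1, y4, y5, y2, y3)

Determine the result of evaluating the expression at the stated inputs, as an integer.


300

(y1 ⊕ y4) = 5
((y1 ⊕ y4) ⊕ y5) = 15
(y2 ⊕ y3) = 20
(((y1 ⊕ y4) ⊕ y5) ⊕ (y2 ⊕ y3)) = 300


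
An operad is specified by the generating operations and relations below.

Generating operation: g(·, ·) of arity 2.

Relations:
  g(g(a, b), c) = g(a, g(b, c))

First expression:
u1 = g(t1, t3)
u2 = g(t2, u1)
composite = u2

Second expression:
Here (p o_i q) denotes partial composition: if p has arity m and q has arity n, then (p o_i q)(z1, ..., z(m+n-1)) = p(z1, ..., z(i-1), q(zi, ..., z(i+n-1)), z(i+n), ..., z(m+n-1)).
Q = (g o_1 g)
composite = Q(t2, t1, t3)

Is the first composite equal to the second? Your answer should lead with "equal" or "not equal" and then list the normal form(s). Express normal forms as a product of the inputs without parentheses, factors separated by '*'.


equal; both compose to t2 * t1 * t3


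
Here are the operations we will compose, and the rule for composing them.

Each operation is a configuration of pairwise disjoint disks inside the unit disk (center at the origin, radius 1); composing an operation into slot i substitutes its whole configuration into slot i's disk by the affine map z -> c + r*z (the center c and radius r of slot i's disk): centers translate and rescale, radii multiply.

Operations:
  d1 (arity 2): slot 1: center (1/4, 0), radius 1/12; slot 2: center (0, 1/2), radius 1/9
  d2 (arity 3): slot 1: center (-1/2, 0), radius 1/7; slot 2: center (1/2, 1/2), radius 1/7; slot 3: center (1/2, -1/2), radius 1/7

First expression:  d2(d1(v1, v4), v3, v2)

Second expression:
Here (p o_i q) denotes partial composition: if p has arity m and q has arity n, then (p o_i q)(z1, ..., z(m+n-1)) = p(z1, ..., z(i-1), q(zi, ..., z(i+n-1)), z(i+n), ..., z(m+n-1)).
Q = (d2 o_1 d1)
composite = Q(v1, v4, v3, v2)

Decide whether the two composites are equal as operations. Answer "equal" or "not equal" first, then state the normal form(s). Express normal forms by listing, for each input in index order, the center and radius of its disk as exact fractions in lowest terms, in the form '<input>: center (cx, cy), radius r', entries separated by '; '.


equal; both compose to v1: center (-13/28, 0), radius 1/84; v2: center (1/2, -1/2), radius 1/7; v3: center (1/2, 1/2), radius 1/7; v4: center (-1/2, 1/14), radius 1/63

The first composite normalizes to v1: center (-13/28, 0), radius 1/84; v2: center (1/2, -1/2), radius 1/7; v3: center (1/2, 1/2), radius 1/7; v4: center (-1/2, 1/14), radius 1/63
The second composite normalizes to v1: center (-13/28, 0), radius 1/84; v2: center (1/2, -1/2), radius 1/7; v3: center (1/2, 1/2), radius 1/7; v4: center (-1/2, 1/14), radius 1/63
One common form — equal.


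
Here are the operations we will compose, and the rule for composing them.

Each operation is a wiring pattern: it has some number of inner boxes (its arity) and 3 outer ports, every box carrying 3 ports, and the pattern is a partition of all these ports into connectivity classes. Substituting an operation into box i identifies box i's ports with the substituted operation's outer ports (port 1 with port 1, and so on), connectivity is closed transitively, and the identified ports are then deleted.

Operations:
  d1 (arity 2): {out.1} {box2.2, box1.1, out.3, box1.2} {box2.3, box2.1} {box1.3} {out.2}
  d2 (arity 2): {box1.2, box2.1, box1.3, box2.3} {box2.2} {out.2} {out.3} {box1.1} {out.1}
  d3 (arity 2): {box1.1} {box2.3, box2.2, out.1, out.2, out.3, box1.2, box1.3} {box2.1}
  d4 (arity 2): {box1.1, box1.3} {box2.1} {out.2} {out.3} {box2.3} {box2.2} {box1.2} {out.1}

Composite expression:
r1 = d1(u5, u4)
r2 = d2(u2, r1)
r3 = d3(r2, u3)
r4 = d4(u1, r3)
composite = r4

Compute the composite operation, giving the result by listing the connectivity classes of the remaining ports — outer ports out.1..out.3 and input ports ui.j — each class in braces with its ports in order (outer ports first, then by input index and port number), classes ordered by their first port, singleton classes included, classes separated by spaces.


Substituting into d4 glues patterns; closure does the rest.
the subtree at d1 composes to {out.1} {out.2} {out.3, u4.2, u5.1, u5.2} {u4.1, u4.3} {u5.3} on (u5, u4); out.j = own outer ports
the subtree at d2 composes to {out.1} {out.2} {out.3} {u2.1} {u2.2, u2.3, u4.2, u5.1, u5.2} {u4.1, u4.3} {u5.3} on (u2, u5, u4); out.j = own outer ports
the subtree at d3 composes to {out.1, out.2, out.3, u3.2, u3.3} {u2.1} {u2.2, u2.3, u4.2, u5.1, u5.2} {u3.1} {u4.1, u4.3} {u5.3} on (u2, u5, u4, u3); out.j = own outer ports
the subtree at d4 composes to {out.1} {out.2} {out.3} {u1.1, u1.3} {u1.2} {u2.1} {u2.2, u2.3, u4.2, u5.1, u5.2} {u3.1} {u3.2, u3.3} {u4.1, u4.3} {u5.3} on (u1, u2, u5, u4, u3); out.j = own outer ports

{out.1} {out.2} {out.3} {u1.1, u1.3} {u1.2} {u2.1} {u2.2, u2.3, u4.2, u5.1, u5.2} {u3.1} {u3.2, u3.3} {u4.1, u4.3} {u5.3}


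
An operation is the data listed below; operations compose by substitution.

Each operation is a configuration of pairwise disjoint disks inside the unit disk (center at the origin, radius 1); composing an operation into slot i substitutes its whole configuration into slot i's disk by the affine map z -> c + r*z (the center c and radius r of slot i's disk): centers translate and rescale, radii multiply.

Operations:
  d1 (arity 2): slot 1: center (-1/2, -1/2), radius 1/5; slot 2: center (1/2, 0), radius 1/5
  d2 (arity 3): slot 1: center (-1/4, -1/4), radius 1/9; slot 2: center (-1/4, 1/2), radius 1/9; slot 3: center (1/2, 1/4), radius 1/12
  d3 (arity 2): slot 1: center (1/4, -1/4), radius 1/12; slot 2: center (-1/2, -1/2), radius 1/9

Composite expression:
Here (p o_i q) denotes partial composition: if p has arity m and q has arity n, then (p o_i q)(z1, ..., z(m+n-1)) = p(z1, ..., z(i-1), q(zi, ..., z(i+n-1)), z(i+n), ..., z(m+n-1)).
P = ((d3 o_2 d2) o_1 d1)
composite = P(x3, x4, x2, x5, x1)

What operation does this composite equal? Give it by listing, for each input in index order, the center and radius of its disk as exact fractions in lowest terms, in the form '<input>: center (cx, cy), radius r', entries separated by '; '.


x1: center (-4/9, -17/36), radius 1/108; x2: center (-19/36, -19/36), radius 1/81; x3: center (5/24, -7/24), radius 1/60; x4: center (7/24, -1/4), radius 1/60; x5: center (-19/36, -4/9), radius 1/81

Nesting under d3 composes maps z -> c + r*z down each x-path.
x3: after 2 affine steps, its disk has center (5/24, -7/24), radius 1/60
x4: after 2 affine steps, its disk has center (7/24, -1/4), radius 1/60
x2: after 2 affine steps, its disk has center (-19/36, -19/36), radius 1/81
x5: after 2 affine steps, its disk has center (-19/36, -4/9), radius 1/81
x1: after 2 affine steps, its disk has center (-4/9, -17/36), radius 1/108
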